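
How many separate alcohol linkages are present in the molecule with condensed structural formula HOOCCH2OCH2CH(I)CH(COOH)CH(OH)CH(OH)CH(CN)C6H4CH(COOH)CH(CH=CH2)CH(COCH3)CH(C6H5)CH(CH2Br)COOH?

2

Reading the structure from left to right:
  HOOC: –COOH: carbonyl C bonded to –OH and C → carboxylic acid (the –OH is not a separate alcohol).
  CH2OCH2: C–O–C with sp³ carbons on both sides and no adjacent C=O → ether.
  CH(I): halogen on an sp³ carbon → alkyl halide.
  CH(COOH): pendant –COOH: carbonyl C bonded to C and –OH → carboxylic acid.
  CH(OH): –OH on an sp³ carbon → alcohol (secondary).
  CH(OH): –OH on an sp³ carbon → alcohol (secondary).
  CH(CN): pendant –C≡N: nitrile.
  C6H4: para-disubstituted benzene ring → arene.
  CH(COOH): pendant –COOH: carbonyl C bonded to C and –OH → carboxylic acid.
  CH(CH=CH2): pendant –CH=CH2: C=C double bond → alkene.
  CH(COCH3): pendant –COCH3: carbonyl C bonded to two carbons → ketone.
  CH(C6H5): pendant –C6H5: benzene ring → arene.
  CH(CH2Br): pendant –CH2X: halogen on sp³ carbon → alkyl halide.
  COOH: –COOH: carbonyl C bonded to –OH and C → carboxylic acid (the –OH is not a separate alcohol).
Alcohol appears at: CH(OH), CH(OH) → 2.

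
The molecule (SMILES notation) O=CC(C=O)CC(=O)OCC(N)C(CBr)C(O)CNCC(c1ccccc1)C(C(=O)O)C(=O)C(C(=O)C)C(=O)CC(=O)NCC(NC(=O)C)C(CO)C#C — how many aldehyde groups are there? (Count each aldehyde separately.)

2

Reading the structure from left to right:
  OHC: terminal –CHO: carbonyl C bonded to H and C → aldehyde.
  CH(CHO): pendant –CHO: carbonyl C bonded to C and H → aldehyde.
  CH2COOCH2: –C(=O)–O–C with C on the carbonyl side → ester.
  CH(NH2): –NH2 on an sp³ carbon with no adjacent C=O → amine.
  CH(CH2Br): pendant –CH2X: halogen on sp³ carbon → alkyl halide.
  CH(OH): –OH on an sp³ carbon → alcohol (secondary).
  CH2NHCH2: C–N–C with sp³ carbons and no adjacent C=O → amine (secondary).
  CH(C6H5): pendant –C6H5: benzene ring → arene.
  CH(COOH): pendant –COOH: carbonyl C bonded to C and –OH → carboxylic acid.
  CO: –C(=O)– with carbon on both sides → ketone.
  CH(COCH3): pendant –COCH3: carbonyl C bonded to two carbons → ketone.
  CO: –C(=O)– with carbon on both sides → ketone.
  CH2CONHCH2: –C(=O)–N– linkage → amide (the N is not an amine).
  CH(NHCOCH3): pendant –NHC(=O)CH3: N bonded to a carbonyl → amide (not amine).
  CH(CH2OH): pendant –CH2OH on an sp³ backbone C → alcohol.
  C≡CH: C≡C triple bond → alkyne.
Aldehyde appears at: OHC, CH(CHO) → 2.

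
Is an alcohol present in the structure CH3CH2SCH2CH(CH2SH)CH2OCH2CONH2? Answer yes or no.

Reading the structure from left to right:
  CH2SCH2: C–S–C linkage → sulfide (thioether).
  CH(CH2SH): pendant –CH2SH → thiol.
  CH2OCH2: C–O–C with sp³ carbons on both sides and no adjacent C=O → ether.
  CONH2: –C(=O)NH2: carbonyl C bonded to C and to N → amide (the N is not a separate amine).
The groups actually present are: amide, ether, sulfide, thiol.

no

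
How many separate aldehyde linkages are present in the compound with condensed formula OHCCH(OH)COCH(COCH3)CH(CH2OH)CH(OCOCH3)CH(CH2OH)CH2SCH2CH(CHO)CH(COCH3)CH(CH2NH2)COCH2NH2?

Reading the structure from left to right:
  OHC: terminal –CHO: carbonyl C bonded to H and C → aldehyde.
  CH(OH): –OH on an sp³ carbon → alcohol (secondary).
  CO: –C(=O)– with carbon on both sides → ketone.
  CH(COCH3): pendant –COCH3: carbonyl C bonded to two carbons → ketone.
  CH(CH2OH): pendant –CH2OH on an sp³ backbone C → alcohol.
  CH(OCOCH3): pendant –OC(=O)CH3: an acyloxy group → ester.
  CH(CH2OH): pendant –CH2OH on an sp³ backbone C → alcohol.
  CH2SCH2: C–S–C linkage → sulfide (thioether).
  CH(CHO): pendant –CHO: carbonyl C bonded to C and H → aldehyde.
  CH(COCH3): pendant –COCH3: carbonyl C bonded to two carbons → ketone.
  CH(CH2NH2): pendant –CH2NH2: N on sp³ C, no adjacent C=O → amine.
  CO: –C(=O)– with carbon on both sides → ketone.
  CH2NH2: –NH2 on an sp³ carbon with no adjacent C=O → amine.
Aldehyde appears at: OHC, CH(CHO) → 2.

2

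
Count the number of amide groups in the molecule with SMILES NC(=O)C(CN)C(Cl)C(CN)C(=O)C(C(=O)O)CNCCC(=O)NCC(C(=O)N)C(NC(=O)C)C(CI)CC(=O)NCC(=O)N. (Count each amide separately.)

6

Reading the structure from left to right:
  H2NCO: –C(=O)NH2: carbonyl C bonded to C and to N → amide (the N is not a separate amine).
  CH(CH2NH2): pendant –CH2NH2: N on sp³ C, no adjacent C=O → amine.
  CH(Cl): halogen on an sp³ carbon → alkyl halide.
  CH(CH2NH2): pendant –CH2NH2: N on sp³ C, no adjacent C=O → amine.
  CO: –C(=O)– with carbon on both sides → ketone.
  CH(COOH): pendant –COOH: carbonyl C bonded to C and –OH → carboxylic acid.
  CH2NHCH2: C–N–C with sp³ carbons and no adjacent C=O → amine (secondary).
  CH2CONHCH2: –C(=O)–N– linkage → amide (the N is not an amine).
  CH(CONH2): pendant –CONH2: carbonyl C bonded to C and N → amide.
  CH(NHCOCH3): pendant –NHC(=O)CH3: N bonded to a carbonyl → amide (not amine).
  CH(CH2I): pendant –CH2X: halogen on sp³ carbon → alkyl halide.
  CH2CONHCH2: –C(=O)–N– linkage → amide (the N is not an amine).
  CONH2: –C(=O)NH2: carbonyl C bonded to C and to N → amide (the N is not a separate amine).
Amide appears at: H2NCO, CH2CONHCH2, CH(CONH2), CH(NHCOCH3), CH2CONHCH2, CONH2 → 6.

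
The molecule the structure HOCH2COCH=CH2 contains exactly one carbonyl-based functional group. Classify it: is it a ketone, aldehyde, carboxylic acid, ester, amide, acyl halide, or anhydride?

The carbonyl is in the CO segment: –C(=O)– with carbon on both sides → ketone.

ketone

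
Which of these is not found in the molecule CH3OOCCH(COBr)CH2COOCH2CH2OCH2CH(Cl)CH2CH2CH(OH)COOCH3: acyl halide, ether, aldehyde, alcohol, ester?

aldehyde

acyl halide: present (CH(COBr) — pendant –C(=O)X: carbonyl C bonded to C and halogen → acyl halide).
ester: present (CH3OOC — CH3O–C(=O)–: carbonyl C bonded to C and to –OCH3 → ester (not ketone + ether)).
alcohol: present (CH(OH) — –OH on an sp³ carbon → alcohol (secondary)).
ether: present (CH2OCH2 — C–O–C with sp³ carbons on both sides and no adjacent C=O → ether).
aldehyde: no segment matches this pattern.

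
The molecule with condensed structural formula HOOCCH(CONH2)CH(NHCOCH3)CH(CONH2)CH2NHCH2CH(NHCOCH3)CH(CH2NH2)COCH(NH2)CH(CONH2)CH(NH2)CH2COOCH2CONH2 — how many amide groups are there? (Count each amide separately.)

–COOH: carbonyl C bonded to –OH and C → carboxylic acid (the –OH is not a separate alcohol).
pendant –CONH2: carbonyl C bonded to C and N → amide.
pendant –NHC(=O)CH3: N bonded to a carbonyl → amide (not amine).
pendant –CONH2: carbonyl C bonded to C and N → amide.
C–N–C with sp³ carbons and no adjacent C=O → amine (secondary).
pendant –NHC(=O)CH3: N bonded to a carbonyl → amide (not amine).
pendant –CH2NH2: N on sp³ C, no adjacent C=O → amine.
–C(=O)– with carbon on both sides → ketone.
–NH2 on an sp³ carbon with no adjacent C=O → amine.
pendant –CONH2: carbonyl C bonded to C and N → amide.
–NH2 on an sp³ carbon with no adjacent C=O → amine.
–C(=O)–O–C with C on the carbonyl side → ester.
–C(=O)NH2: carbonyl C bonded to C and to N → amide (the N is not a separate amine).
Amide appears at: CH(CONH2), CH(NHCOCH3), CH(CONH2), CH(NHCOCH3), CH(CONH2), CONH2 → 6.

6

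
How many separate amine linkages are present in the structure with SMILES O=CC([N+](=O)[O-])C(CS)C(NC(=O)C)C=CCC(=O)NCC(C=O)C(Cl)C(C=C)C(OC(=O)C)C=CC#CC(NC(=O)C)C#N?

0

terminal –CHO: carbonyl C bonded to H and C → aldehyde.
–NO2 on an sp³ carbon → nitro (the N=O is not a carbonyl).
pendant –CH2SH → thiol.
pendant –NHC(=O)CH3: N bonded to a carbonyl → amide (not amine).
C=C double bond → alkene.
–C(=O)–N– linkage → amide (the N is not an amine).
pendant –CHO: carbonyl C bonded to C and H → aldehyde.
halogen on an sp³ carbon → alkyl halide.
pendant –CH=CH2: C=C double bond → alkene.
pendant –OC(=O)CH3: an acyloxy group → ester.
C=C double bond → alkene.
C≡C triple bond → alkyne.
pendant –NHC(=O)CH3: N bonded to a carbonyl → amide (not amine).
–C≡N: carbon triple-bonded to nitrogen → nitrile.
No segment is a amine: CH(NO2) is nitro, not amine; CH(NHCOCH3) is amide, not amine; CH2CONHCH2 is amide, not amine. → 0.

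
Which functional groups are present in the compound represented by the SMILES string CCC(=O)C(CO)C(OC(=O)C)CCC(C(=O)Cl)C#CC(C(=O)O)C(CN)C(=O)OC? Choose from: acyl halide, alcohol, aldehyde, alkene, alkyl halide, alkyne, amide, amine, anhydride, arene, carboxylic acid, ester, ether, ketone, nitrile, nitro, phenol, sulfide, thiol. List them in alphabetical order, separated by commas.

acyl halide, alcohol, alkyne, amine, carboxylic acid, ester, ketone

Taking each segment in turn:
  CO: –C(=O)– with carbon on both sides → ketone.
  CH(CH2OH): pendant –CH2OH on an sp³ backbone C → alcohol.
  CH(OCOCH3): pendant –OC(=O)CH3: an acyloxy group → ester.
  CH(COCl): pendant –C(=O)X: carbonyl C bonded to C and halogen → acyl halide.
  C≡C: C≡C triple bond → alkyne.
  CH(COOH): pendant –COOH: carbonyl C bonded to C and –OH → carboxylic acid.
  CH(CH2NH2): pendant –CH2NH2: N on sp³ C, no adjacent C=O → amine.
  COOCH3: –C(=O)OCH3: carbonyl C bonded to C and to –OCH3 → ester (not ketone + ether).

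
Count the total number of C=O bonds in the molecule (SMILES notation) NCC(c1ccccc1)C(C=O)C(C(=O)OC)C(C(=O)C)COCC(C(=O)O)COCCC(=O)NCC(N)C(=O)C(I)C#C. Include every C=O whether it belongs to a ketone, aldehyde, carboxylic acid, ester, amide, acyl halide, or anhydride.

6

CH(CHO): aldehyde, 1 C=O (running total 1).
CH(COOCH3): ester, 1 C=O (running total 2).
CH(COCH3): ketone, 1 C=O (running total 3).
CH(COOH): carboxylic acid, 1 C=O (running total 4).
CH2CONHCH2: amide, 1 C=O (running total 5).
CO: ketone, 1 C=O (running total 6).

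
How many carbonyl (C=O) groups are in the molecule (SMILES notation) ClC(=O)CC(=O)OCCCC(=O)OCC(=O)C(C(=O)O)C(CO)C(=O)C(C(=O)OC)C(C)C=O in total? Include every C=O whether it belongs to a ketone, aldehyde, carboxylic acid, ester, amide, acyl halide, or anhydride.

8

ClCO: acyl halide, 1 C=O (running total 1).
CH2COOCH2: ester, 1 C=O (running total 2).
CH2COOCH2: ester, 1 C=O (running total 3).
CO: ketone, 1 C=O (running total 4).
CH(COOH): carboxylic acid, 1 C=O (running total 5).
CO: ketone, 1 C=O (running total 6).
CH(COOCH3): ester, 1 C=O (running total 7).
CHO: aldehyde, 1 C=O (running total 8).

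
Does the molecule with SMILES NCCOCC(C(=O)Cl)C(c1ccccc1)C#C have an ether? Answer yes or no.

Working along the chain:
  H2NCH2: –NH2 on an sp³ carbon with no adjacent C=O → amine.
  CH2OCH2: C–O–C with sp³ carbons on both sides and no adjacent C=O → ether.
  CH(COCl): pendant –C(=O)X: carbonyl C bonded to C and halogen → acyl halide.
  CH(C6H5): pendant –C6H5: benzene ring → arene.
  C≡CH: C≡C triple bond → alkyne.
The CH2OCH2 segment supplies the ether: C–O–C with sp³ carbons on both sides and no adjacent C=O → ether.

yes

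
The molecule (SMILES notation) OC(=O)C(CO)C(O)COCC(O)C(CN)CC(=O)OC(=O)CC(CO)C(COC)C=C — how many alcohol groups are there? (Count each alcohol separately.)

4

Reading the structure from left to right:
  HOOC: –COOH: carbonyl C bonded to –OH and C → carboxylic acid (the –OH is not a separate alcohol).
  CH(CH2OH): pendant –CH2OH on an sp³ backbone C → alcohol.
  CH(OH): –OH on an sp³ carbon → alcohol (secondary).
  CH2OCH2: C–O–C with sp³ carbons on both sides and no adjacent C=O → ether.
  CH(OH): –OH on an sp³ carbon → alcohol (secondary).
  CH(CH2NH2): pendant –CH2NH2: N on sp³ C, no adjacent C=O → amine.
  CH2CO-O-COCH2: two acyl groups sharing one oxygen, –C(=O)–O–C(=O)– → anhydride.
  CH(CH2OH): pendant –CH2OH on an sp³ backbone C → alcohol.
  CH(CH2OCH3): pendant –CH2OCH3: C–O–C linkage → ether.
  CH=CH2: C=C double bond → alkene.
Alcohol appears at: CH(CH2OH), CH(OH), CH(OH), CH(CH2OH) → 4.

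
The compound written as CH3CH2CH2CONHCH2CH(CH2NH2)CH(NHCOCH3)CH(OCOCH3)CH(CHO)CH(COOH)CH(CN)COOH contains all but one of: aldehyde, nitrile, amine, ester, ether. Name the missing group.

ether

amine: present (CH(CH2NH2) — pendant –CH2NH2: N on sp³ C, no adjacent C=O → amine).
ester: present (CH(OCOCH3) — pendant –OC(=O)CH3: an acyloxy group → ester).
aldehyde: present (CH(CHO) — pendant –CHO: carbonyl C bonded to C and H → aldehyde).
nitrile: present (CH(CN) — pendant –C≡N: nitrile).
ether: absent. In CH(OCOCH3), the C–O–C oxygen is adjacent to a C=O, so it belongs to an ester, not an ether.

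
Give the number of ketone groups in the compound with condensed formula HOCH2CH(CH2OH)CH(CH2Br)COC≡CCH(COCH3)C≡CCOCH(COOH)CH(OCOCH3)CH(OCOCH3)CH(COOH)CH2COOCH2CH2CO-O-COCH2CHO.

HO– on an sp³ carbon → alcohol.
pendant –CH2OH on an sp³ backbone C → alcohol.
pendant –CH2X: halogen on sp³ carbon → alkyl halide.
–C(=O)– with carbon on both sides → ketone.
C≡C triple bond → alkyne.
pendant –COCH3: carbonyl C bonded to two carbons → ketone.
C≡C triple bond → alkyne.
–C(=O)– with carbon on both sides → ketone.
pendant –COOH: carbonyl C bonded to C and –OH → carboxylic acid.
pendant –OC(=O)CH3: an acyloxy group → ester.
pendant –OC(=O)CH3: an acyloxy group → ester.
pendant –COOH: carbonyl C bonded to C and –OH → carboxylic acid.
–C(=O)–O–C with C on the carbonyl side → ester.
two acyl groups sharing one oxygen, –C(=O)–O–C(=O)– → anhydride.
terminal –CHO: carbonyl C bonded to H and C → aldehyde.
Ketone appears at: CO, CH(COCH3), CO → 3.

3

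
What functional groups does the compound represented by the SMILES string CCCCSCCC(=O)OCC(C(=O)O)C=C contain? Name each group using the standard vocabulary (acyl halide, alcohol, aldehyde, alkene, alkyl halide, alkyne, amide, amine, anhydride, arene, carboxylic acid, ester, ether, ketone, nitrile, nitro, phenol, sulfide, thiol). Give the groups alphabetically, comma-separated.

alkene, carboxylic acid, ester, sulfide

C–S–C linkage → sulfide (thioether).
–C(=O)–O–C with C on the carbonyl side → ester.
pendant –COOH: carbonyl C bonded to C and –OH → carboxylic acid.
C=C double bond → alkene.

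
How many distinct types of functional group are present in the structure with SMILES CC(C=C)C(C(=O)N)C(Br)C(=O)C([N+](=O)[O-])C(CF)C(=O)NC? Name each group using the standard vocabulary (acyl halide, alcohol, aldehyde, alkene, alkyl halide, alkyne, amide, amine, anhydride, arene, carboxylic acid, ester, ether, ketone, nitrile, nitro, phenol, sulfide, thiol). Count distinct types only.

5

pendant –CH=CH2: C=C double bond → alkene.
pendant –CONH2: carbonyl C bonded to C and N → amide.
halogen on an sp³ carbon → alkyl halide.
–C(=O)– with carbon on both sides → ketone.
–NO2 on an sp³ carbon → nitro (the N=O is not a carbonyl).
pendant –CH2X: halogen on sp³ carbon → alkyl halide.
–C(=O)NHCH3: carbonyl C bonded to C and to N → amide (the N is not an amine).
Distinct types present: alkene, alkyl halide, amide, ketone, nitro.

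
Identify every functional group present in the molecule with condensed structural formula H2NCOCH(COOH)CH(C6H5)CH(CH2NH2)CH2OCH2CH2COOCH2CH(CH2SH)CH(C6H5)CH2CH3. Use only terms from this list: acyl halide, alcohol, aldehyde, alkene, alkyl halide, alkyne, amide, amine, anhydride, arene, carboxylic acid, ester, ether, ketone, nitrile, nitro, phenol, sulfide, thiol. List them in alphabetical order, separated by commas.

Reading the structure from left to right:
  H2NCO: –C(=O)NH2: carbonyl C bonded to C and to N → amide (the N is not a separate amine).
  CH(COOH): pendant –COOH: carbonyl C bonded to C and –OH → carboxylic acid.
  CH(C6H5): pendant –C6H5: benzene ring → arene.
  CH(CH2NH2): pendant –CH2NH2: N on sp³ C, no adjacent C=O → amine.
  CH2OCH2: C–O–C with sp³ carbons on both sides and no adjacent C=O → ether.
  CH2COOCH2: –C(=O)–O–C with C on the carbonyl side → ester.
  CH(CH2SH): pendant –CH2SH → thiol.
  CH(C6H5): pendant –C6H5: benzene ring → arene.

amide, amine, arene, carboxylic acid, ester, ether, thiol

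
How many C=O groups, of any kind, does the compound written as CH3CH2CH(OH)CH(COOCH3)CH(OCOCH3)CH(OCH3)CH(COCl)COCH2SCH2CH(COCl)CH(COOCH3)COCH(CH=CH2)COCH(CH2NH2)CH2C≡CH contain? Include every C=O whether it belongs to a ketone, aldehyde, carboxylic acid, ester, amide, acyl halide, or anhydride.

8

CH(COOCH3): ester, 1 C=O (running total 1).
CH(OCOCH3): ester, 1 C=O (running total 2).
CH(COCl): acyl halide, 1 C=O (running total 3).
CO: ketone, 1 C=O (running total 4).
CH(COCl): acyl halide, 1 C=O (running total 5).
CH(COOCH3): ester, 1 C=O (running total 6).
CO: ketone, 1 C=O (running total 7).
CO: ketone, 1 C=O (running total 8).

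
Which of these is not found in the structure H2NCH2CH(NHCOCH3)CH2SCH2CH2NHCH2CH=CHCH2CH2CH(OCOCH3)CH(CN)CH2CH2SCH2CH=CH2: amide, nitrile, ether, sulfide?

ether

sulfide: present (CH2SCH2 — C–S–C linkage → sulfide (thioether)).
amide: present (CH(NHCOCH3) — pendant –NHC(=O)CH3: N bonded to a carbonyl → amide (not amine)).
nitrile: present (CH(CN) — pendant –C≡N: nitrile).
ether: absent. In CH(OCOCH3), the C–O–C oxygen is adjacent to a C=O, so it belongs to an ester, not an ether.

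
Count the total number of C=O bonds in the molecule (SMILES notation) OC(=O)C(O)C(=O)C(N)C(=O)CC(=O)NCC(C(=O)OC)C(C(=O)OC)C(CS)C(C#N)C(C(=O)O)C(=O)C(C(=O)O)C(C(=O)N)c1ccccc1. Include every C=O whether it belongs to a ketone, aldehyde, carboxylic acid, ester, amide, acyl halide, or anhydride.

10

HOOC: carboxylic acid, 1 C=O (running total 1).
CO: ketone, 1 C=O (running total 2).
CO: ketone, 1 C=O (running total 3).
CH2CONHCH2: amide, 1 C=O (running total 4).
CH(COOCH3): ester, 1 C=O (running total 5).
CH(COOCH3): ester, 1 C=O (running total 6).
CH(COOH): carboxylic acid, 1 C=O (running total 7).
CO: ketone, 1 C=O (running total 8).
CH(COOH): carboxylic acid, 1 C=O (running total 9).
CH(CONH2): amide, 1 C=O (running total 10).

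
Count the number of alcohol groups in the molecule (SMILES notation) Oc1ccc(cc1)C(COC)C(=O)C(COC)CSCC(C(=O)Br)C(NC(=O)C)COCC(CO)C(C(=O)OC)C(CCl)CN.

Reading the structure from left to right:
  HOC6H4: –OH attached directly to an aromatic ring → phenol (not alcohol); the ring itself is an arene.
  CH(CH2OCH3): pendant –CH2OCH3: C–O–C linkage → ether.
  CO: –C(=O)– with carbon on both sides → ketone.
  CH(CH2OCH3): pendant –CH2OCH3: C–O–C linkage → ether.
  CH2SCH2: C–S–C linkage → sulfide (thioether).
  CH(COBr): pendant –C(=O)X: carbonyl C bonded to C and halogen → acyl halide.
  CH(NHCOCH3): pendant –NHC(=O)CH3: N bonded to a carbonyl → amide (not amine).
  CH2OCH2: C–O–C with sp³ carbons on both sides and no adjacent C=O → ether.
  CH(CH2OH): pendant –CH2OH on an sp³ backbone C → alcohol.
  CH(COOCH3): pendant –COOCH3: carbonyl C bonded to C and –OCH3 → ester.
  CH(CH2Cl): pendant –CH2X: halogen on sp³ carbon → alkyl halide.
  CH2NH2: –NH2 on an sp³ carbon with no adjacent C=O → amine.
Alcohol appears at: CH(CH2OH) → 1.

1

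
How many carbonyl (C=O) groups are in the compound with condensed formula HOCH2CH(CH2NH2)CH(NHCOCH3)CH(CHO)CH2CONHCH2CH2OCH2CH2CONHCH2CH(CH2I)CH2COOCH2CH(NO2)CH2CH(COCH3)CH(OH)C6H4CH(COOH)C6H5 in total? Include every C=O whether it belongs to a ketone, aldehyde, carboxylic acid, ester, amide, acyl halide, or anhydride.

7

CH(NHCOCH3): amide, 1 C=O (running total 1).
CH(CHO): aldehyde, 1 C=O (running total 2).
CH2CONHCH2: amide, 1 C=O (running total 3).
CH2CONHCH2: amide, 1 C=O (running total 4).
CH2COOCH2: ester, 1 C=O (running total 5).
CH(COCH3): ketone, 1 C=O (running total 6).
CH(COOH): carboxylic acid, 1 C=O (running total 7).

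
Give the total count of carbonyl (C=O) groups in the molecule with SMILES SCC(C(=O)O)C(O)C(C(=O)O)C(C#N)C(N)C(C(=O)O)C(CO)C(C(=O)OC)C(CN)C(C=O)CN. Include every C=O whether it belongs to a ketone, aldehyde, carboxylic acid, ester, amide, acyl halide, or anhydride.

CH(COOH): carboxylic acid, 1 C=O (running total 1).
CH(COOH): carboxylic acid, 1 C=O (running total 2).
CH(COOH): carboxylic acid, 1 C=O (running total 3).
CH(COOCH3): ester, 1 C=O (running total 4).
CH(CHO): aldehyde, 1 C=O (running total 5).

5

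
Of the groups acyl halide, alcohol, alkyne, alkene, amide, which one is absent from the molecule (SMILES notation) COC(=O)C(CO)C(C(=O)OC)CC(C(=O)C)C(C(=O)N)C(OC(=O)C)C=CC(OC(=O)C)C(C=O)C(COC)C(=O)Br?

alkyne

acyl halide: present (COBr — –C(=O)Br: carbonyl C bonded to C and to a halogen → acyl halide (not alkyl halide)).
alkene: present (CH=CH — C=C double bond → alkene).
alcohol: present (CH(CH2OH) — pendant –CH2OH on an sp³ backbone C → alcohol).
amide: present (CH(CONH2) — pendant –CONH2: carbonyl C bonded to C and N → amide).
alkyne: no segment matches this pattern.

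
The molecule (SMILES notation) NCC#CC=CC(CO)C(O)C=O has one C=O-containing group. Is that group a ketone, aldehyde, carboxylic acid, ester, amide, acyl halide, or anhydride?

The carbonyl is in the CHO segment: terminal –CHO: carbonyl C bonded to H and C → aldehyde.

aldehyde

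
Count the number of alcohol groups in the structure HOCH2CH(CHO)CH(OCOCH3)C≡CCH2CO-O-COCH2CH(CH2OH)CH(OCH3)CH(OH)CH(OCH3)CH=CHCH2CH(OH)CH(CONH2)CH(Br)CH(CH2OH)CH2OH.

6

Working along the chain:
  HOCH2: HO– on an sp³ carbon → alcohol.
  CH(CHO): pendant –CHO: carbonyl C bonded to C and H → aldehyde.
  CH(OCOCH3): pendant –OC(=O)CH3: an acyloxy group → ester.
  C≡C: C≡C triple bond → alkyne.
  CH2CO-O-COCH2: two acyl groups sharing one oxygen, –C(=O)–O–C(=O)– → anhydride.
  CH(CH2OH): pendant –CH2OH on an sp³ backbone C → alcohol.
  CH(OCH3): pendant –OCH3: C–O–C with sp³ C, no adjacent C=O → ether.
  CH(OH): –OH on an sp³ carbon → alcohol (secondary).
  CH(OCH3): pendant –OCH3: C–O–C with sp³ C, no adjacent C=O → ether.
  CH=CH: C=C double bond → alkene.
  CH(OH): –OH on an sp³ carbon → alcohol (secondary).
  CH(CONH2): pendant –CONH2: carbonyl C bonded to C and N → amide.
  CH(Br): halogen on an sp³ carbon → alkyl halide.
  CH(CH2OH): pendant –CH2OH on an sp³ backbone C → alcohol.
  CH2OH: –OH on an sp³ carbon → alcohol.
Alcohol appears at: HOCH2, CH(CH2OH), CH(OH), CH(OH), CH(CH2OH), CH2OH → 6.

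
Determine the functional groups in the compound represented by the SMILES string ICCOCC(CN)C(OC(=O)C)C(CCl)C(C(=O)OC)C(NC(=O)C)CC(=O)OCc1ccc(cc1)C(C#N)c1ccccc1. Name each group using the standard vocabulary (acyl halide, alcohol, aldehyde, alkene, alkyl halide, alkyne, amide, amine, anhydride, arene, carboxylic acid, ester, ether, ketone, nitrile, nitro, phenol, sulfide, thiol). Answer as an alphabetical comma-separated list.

Taking each segment in turn:
  ICH2: halogen on an sp³ carbon → alkyl halide.
  CH2OCH2: C–O–C with sp³ carbons on both sides and no adjacent C=O → ether.
  CH(CH2NH2): pendant –CH2NH2: N on sp³ C, no adjacent C=O → amine.
  CH(OCOCH3): pendant –OC(=O)CH3: an acyloxy group → ester.
  CH(CH2Cl): pendant –CH2X: halogen on sp³ carbon → alkyl halide.
  CH(COOCH3): pendant –COOCH3: carbonyl C bonded to C and –OCH3 → ester.
  CH(NHCOCH3): pendant –NHC(=O)CH3: N bonded to a carbonyl → amide (not amine).
  CH2COOCH2: –C(=O)–O–C with C on the carbonyl side → ester.
  C6H4: para-disubstituted benzene ring → arene.
  CH(CN): pendant –C≡N: nitrile.
  C6H5: –C6H5 phenyl ring → arene.

alkyl halide, amide, amine, arene, ester, ether, nitrile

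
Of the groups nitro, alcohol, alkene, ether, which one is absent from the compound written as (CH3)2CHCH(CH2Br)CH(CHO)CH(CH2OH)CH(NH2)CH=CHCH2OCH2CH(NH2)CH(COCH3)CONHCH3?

ether: present (CH2OCH2 — C–O–C with sp³ carbons on both sides and no adjacent C=O → ether).
alcohol: present (CH(CH2OH) — pendant –CH2OH on an sp³ backbone C → alcohol).
alkene: present (CH=CH — C=C double bond → alkene).
nitro: no segment matches this pattern.

nitro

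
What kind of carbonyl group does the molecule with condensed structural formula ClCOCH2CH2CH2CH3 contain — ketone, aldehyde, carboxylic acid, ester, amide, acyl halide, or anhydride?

The carbonyl is in the ClCO segment: –C(=O)Cl: carbonyl C bonded to C and to a halogen → acyl halide (not alkyl halide).

acyl halide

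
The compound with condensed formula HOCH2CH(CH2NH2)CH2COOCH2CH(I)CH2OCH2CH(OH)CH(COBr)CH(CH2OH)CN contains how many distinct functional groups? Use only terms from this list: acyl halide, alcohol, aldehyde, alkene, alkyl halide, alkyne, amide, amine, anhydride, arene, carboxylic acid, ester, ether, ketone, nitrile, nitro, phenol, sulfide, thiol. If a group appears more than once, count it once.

7

HO– on an sp³ carbon → alcohol.
pendant –CH2NH2: N on sp³ C, no adjacent C=O → amine.
–C(=O)–O–C with C on the carbonyl side → ester.
halogen on an sp³ carbon → alkyl halide.
C–O–C with sp³ carbons on both sides and no adjacent C=O → ether.
–OH on an sp³ carbon → alcohol (secondary).
pendant –C(=O)X: carbonyl C bonded to C and halogen → acyl halide.
pendant –CH2OH on an sp³ backbone C → alcohol.
–C≡N: carbon triple-bonded to nitrogen → nitrile.
Distinct types present: acyl halide, alcohol, alkyl halide, amine, ester, ether, nitrile.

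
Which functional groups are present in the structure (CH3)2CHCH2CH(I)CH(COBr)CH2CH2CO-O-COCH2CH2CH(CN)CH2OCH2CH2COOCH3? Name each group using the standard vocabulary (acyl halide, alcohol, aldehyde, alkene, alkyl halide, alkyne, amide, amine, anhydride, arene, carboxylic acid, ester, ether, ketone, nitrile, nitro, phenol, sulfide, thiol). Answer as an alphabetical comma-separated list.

acyl halide, alkyl halide, anhydride, ester, ether, nitrile

Taking each segment in turn:
  CH(I): halogen on an sp³ carbon → alkyl halide.
  CH(COBr): pendant –C(=O)X: carbonyl C bonded to C and halogen → acyl halide.
  CH2CO-O-COCH2: two acyl groups sharing one oxygen, –C(=O)–O–C(=O)– → anhydride.
  CH(CN): pendant –C≡N: nitrile.
  CH2OCH2: C–O–C with sp³ carbons on both sides and no adjacent C=O → ether.
  COOCH3: –C(=O)OCH3: carbonyl C bonded to C and to –OCH3 → ester (not ketone + ether).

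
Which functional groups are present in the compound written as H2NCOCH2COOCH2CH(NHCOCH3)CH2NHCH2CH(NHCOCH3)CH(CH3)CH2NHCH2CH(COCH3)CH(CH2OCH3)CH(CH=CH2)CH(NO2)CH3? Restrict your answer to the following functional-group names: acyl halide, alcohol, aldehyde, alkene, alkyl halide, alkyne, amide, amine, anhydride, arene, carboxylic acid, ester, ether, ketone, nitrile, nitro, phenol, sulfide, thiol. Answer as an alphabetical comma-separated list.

Reading the structure from left to right:
  H2NCO: –C(=O)NH2: carbonyl C bonded to C and to N → amide (the N is not a separate amine).
  CH2COOCH2: –C(=O)–O–C with C on the carbonyl side → ester.
  CH(NHCOCH3): pendant –NHC(=O)CH3: N bonded to a carbonyl → amide (not amine).
  CH2NHCH2: C–N–C with sp³ carbons and no adjacent C=O → amine (secondary).
  CH(NHCOCH3): pendant –NHC(=O)CH3: N bonded to a carbonyl → amide (not amine).
  CH2NHCH2: C–N–C with sp³ carbons and no adjacent C=O → amine (secondary).
  CH(COCH3): pendant –COCH3: carbonyl C bonded to two carbons → ketone.
  CH(CH2OCH3): pendant –CH2OCH3: C–O–C linkage → ether.
  CH(CH=CH2): pendant –CH=CH2: C=C double bond → alkene.
  CH(NO2): –NO2 on an sp³ carbon → nitro (the N=O is not a carbonyl).

alkene, amide, amine, ester, ether, ketone, nitro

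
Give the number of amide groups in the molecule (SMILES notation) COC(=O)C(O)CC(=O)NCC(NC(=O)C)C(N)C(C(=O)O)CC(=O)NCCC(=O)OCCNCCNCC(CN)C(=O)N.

4

CH3O–C(=O)–: carbonyl C bonded to C and to –OCH3 → ester (not ketone + ether).
–OH on an sp³ carbon → alcohol (secondary).
–C(=O)–N– linkage → amide (the N is not an amine).
pendant –NHC(=O)CH3: N bonded to a carbonyl → amide (not amine).
–NH2 on an sp³ carbon with no adjacent C=O → amine.
pendant –COOH: carbonyl C bonded to C and –OH → carboxylic acid.
–C(=O)–N– linkage → amide (the N is not an amine).
–C(=O)–O–C with C on the carbonyl side → ester.
C–N–C with sp³ carbons and no adjacent C=O → amine (secondary).
C–N–C with sp³ carbons and no adjacent C=O → amine (secondary).
pendant –CH2NH2: N on sp³ C, no adjacent C=O → amine.
–C(=O)NH2: carbonyl C bonded to C and to N → amide (the N is not a separate amine).
Amide appears at: CH2CONHCH2, CH(NHCOCH3), CH2CONHCH2, CONH2 → 4.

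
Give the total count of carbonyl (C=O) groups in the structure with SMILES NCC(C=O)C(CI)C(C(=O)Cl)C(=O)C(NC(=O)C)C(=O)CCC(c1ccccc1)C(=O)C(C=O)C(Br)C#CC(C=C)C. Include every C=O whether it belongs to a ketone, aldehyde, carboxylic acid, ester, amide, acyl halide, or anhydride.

7

CH(CHO): aldehyde, 1 C=O (running total 1).
CH(COCl): acyl halide, 1 C=O (running total 2).
CO: ketone, 1 C=O (running total 3).
CH(NHCOCH3): amide, 1 C=O (running total 4).
CO: ketone, 1 C=O (running total 5).
CO: ketone, 1 C=O (running total 6).
CH(CHO): aldehyde, 1 C=O (running total 7).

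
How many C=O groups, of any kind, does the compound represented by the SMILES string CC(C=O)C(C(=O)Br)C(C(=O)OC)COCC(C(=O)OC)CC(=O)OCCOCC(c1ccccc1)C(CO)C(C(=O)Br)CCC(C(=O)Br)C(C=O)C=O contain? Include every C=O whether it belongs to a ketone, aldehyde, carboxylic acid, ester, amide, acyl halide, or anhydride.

CH(CHO): aldehyde, 1 C=O (running total 1).
CH(COBr): acyl halide, 1 C=O (running total 2).
CH(COOCH3): ester, 1 C=O (running total 3).
CH(COOCH3): ester, 1 C=O (running total 4).
CH2COOCH2: ester, 1 C=O (running total 5).
CH(COBr): acyl halide, 1 C=O (running total 6).
CH(COBr): acyl halide, 1 C=O (running total 7).
CH(CHO): aldehyde, 1 C=O (running total 8).
CHO: aldehyde, 1 C=O (running total 9).

9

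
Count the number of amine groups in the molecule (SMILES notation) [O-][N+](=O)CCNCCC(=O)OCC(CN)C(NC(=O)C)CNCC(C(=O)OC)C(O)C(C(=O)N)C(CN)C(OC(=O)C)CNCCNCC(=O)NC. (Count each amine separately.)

–NO2 on carbon → nitro group.
C–N–C with sp³ carbons and no adjacent C=O → amine (secondary).
–C(=O)–O–C with C on the carbonyl side → ester.
pendant –CH2NH2: N on sp³ C, no adjacent C=O → amine.
pendant –NHC(=O)CH3: N bonded to a carbonyl → amide (not amine).
C–N–C with sp³ carbons and no adjacent C=O → amine (secondary).
pendant –COOCH3: carbonyl C bonded to C and –OCH3 → ester.
–OH on an sp³ carbon → alcohol (secondary).
pendant –CONH2: carbonyl C bonded to C and N → amide.
pendant –CH2NH2: N on sp³ C, no adjacent C=O → amine.
pendant –OC(=O)CH3: an acyloxy group → ester.
C–N–C with sp³ carbons and no adjacent C=O → amine (secondary).
C–N–C with sp³ carbons and no adjacent C=O → amine (secondary).
–C(=O)NHCH3: carbonyl C bonded to C and to N → amide (the N is not an amine).
Amine appears at: CH2NHCH2, CH(CH2NH2), CH2NHCH2, CH(CH2NH2), CH2NHCH2, CH2NHCH2 → 6.

6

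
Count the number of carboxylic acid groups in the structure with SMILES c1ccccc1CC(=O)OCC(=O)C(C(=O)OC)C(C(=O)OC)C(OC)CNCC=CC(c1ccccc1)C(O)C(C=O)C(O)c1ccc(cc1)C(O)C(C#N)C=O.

C6H5– phenyl ring → arene.
–C(=O)–O–C with C on the carbonyl side → ester.
–C(=O)– with carbon on both sides → ketone.
pendant –COOCH3: carbonyl C bonded to C and –OCH3 → ester.
pendant –COOCH3: carbonyl C bonded to C and –OCH3 → ester.
pendant –OCH3: C–O–C with sp³ C, no adjacent C=O → ether.
C–N–C with sp³ carbons and no adjacent C=O → amine (secondary).
C=C double bond → alkene.
pendant –C6H5: benzene ring → arene.
–OH on an sp³ carbon → alcohol (secondary).
pendant –CHO: carbonyl C bonded to C and H → aldehyde.
–OH on an sp³ carbon → alcohol (secondary).
para-disubstituted benzene ring → arene.
–OH on an sp³ carbon → alcohol (secondary).
pendant –C≡N: nitrile.
terminal –CHO: carbonyl C bonded to H and C → aldehyde.
No segment is a carboxylic acid: CH2COOCH2 is ester, not carboxylic acid; CH(COOCH3) is ester, not carboxylic acid; CH(COOCH3) is ester, not carboxylic acid. → 0.

0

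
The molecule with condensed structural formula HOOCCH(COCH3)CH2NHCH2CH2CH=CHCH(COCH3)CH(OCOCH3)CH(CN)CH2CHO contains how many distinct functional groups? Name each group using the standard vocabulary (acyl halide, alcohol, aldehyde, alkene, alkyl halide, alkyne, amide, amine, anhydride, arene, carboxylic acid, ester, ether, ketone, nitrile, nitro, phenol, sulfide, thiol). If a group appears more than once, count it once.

Working along the chain:
  HOOC: –COOH: carbonyl C bonded to –OH and C → carboxylic acid (the –OH is not a separate alcohol).
  CH(COCH3): pendant –COCH3: carbonyl C bonded to two carbons → ketone.
  CH2NHCH2: C–N–C with sp³ carbons and no adjacent C=O → amine (secondary).
  CH=CH: C=C double bond → alkene.
  CH(COCH3): pendant –COCH3: carbonyl C bonded to two carbons → ketone.
  CH(OCOCH3): pendant –OC(=O)CH3: an acyloxy group → ester.
  CH(CN): pendant –C≡N: nitrile.
  CHO: terminal –CHO: carbonyl C bonded to H and C → aldehyde.
Distinct types present: aldehyde, alkene, amine, carboxylic acid, ester, ketone, nitrile.

7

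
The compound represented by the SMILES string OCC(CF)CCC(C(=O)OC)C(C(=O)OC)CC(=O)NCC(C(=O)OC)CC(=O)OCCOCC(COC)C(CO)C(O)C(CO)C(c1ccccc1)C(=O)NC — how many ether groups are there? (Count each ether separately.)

Reading the structure from left to right:
  HOCH2: HO– on an sp³ carbon → alcohol.
  CH(CH2F): pendant –CH2X: halogen on sp³ carbon → alkyl halide.
  CH(COOCH3): pendant –COOCH3: carbonyl C bonded to C and –OCH3 → ester.
  CH(COOCH3): pendant –COOCH3: carbonyl C bonded to C and –OCH3 → ester.
  CH2CONHCH2: –C(=O)–N– linkage → amide (the N is not an amine).
  CH(COOCH3): pendant –COOCH3: carbonyl C bonded to C and –OCH3 → ester.
  CH2COOCH2: –C(=O)–O–C with C on the carbonyl side → ester.
  CH2OCH2: C–O–C with sp³ carbons on both sides and no adjacent C=O → ether.
  CH(CH2OCH3): pendant –CH2OCH3: C–O–C linkage → ether.
  CH(CH2OH): pendant –CH2OH on an sp³ backbone C → alcohol.
  CH(OH): –OH on an sp³ carbon → alcohol (secondary).
  CH(CH2OH): pendant –CH2OH on an sp³ backbone C → alcohol.
  CH(C6H5): pendant –C6H5: benzene ring → arene.
  CONHCH3: –C(=O)NHCH3: carbonyl C bonded to C and to N → amide (the N is not an amine).
Ether appears at: CH2OCH2, CH(CH2OCH3) → 2.

2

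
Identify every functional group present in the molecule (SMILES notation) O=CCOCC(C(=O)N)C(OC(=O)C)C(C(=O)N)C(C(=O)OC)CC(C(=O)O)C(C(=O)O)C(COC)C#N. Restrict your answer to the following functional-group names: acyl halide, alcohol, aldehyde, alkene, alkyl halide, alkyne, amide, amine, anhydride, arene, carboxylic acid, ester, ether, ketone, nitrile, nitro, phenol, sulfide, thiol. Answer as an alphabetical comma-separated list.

aldehyde, amide, carboxylic acid, ester, ether, nitrile

Taking each segment in turn:
  OHC: terminal –CHO: carbonyl C bonded to H and C → aldehyde.
  CH2OCH2: C–O–C with sp³ carbons on both sides and no adjacent C=O → ether.
  CH(CONH2): pendant –CONH2: carbonyl C bonded to C and N → amide.
  CH(OCOCH3): pendant –OC(=O)CH3: an acyloxy group → ester.
  CH(CONH2): pendant –CONH2: carbonyl C bonded to C and N → amide.
  CH(COOCH3): pendant –COOCH3: carbonyl C bonded to C and –OCH3 → ester.
  CH(COOH): pendant –COOH: carbonyl C bonded to C and –OH → carboxylic acid.
  CH(COOH): pendant –COOH: carbonyl C bonded to C and –OH → carboxylic acid.
  CH(CH2OCH3): pendant –CH2OCH3: C–O–C linkage → ether.
  CN: –C≡N: carbon triple-bonded to nitrogen → nitrile.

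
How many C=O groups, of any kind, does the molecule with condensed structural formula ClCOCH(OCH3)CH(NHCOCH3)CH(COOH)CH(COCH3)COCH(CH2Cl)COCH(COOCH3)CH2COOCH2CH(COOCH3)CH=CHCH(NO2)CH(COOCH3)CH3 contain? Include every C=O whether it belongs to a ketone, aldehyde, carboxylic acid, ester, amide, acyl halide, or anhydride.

ClCO: acyl halide, 1 C=O (running total 1).
CH(NHCOCH3): amide, 1 C=O (running total 2).
CH(COOH): carboxylic acid, 1 C=O (running total 3).
CH(COCH3): ketone, 1 C=O (running total 4).
CO: ketone, 1 C=O (running total 5).
CO: ketone, 1 C=O (running total 6).
CH(COOCH3): ester, 1 C=O (running total 7).
CH2COOCH2: ester, 1 C=O (running total 8).
CH(COOCH3): ester, 1 C=O (running total 9).
CH(COOCH3): ester, 1 C=O (running total 10).

10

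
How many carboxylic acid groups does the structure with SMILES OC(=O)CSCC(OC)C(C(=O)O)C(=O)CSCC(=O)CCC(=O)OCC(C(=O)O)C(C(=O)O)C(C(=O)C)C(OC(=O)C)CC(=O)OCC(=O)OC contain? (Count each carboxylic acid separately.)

Reading the structure from left to right:
  HOOC: –COOH: carbonyl C bonded to –OH and C → carboxylic acid (the –OH is not a separate alcohol).
  CH2SCH2: C–S–C linkage → sulfide (thioether).
  CH(OCH3): pendant –OCH3: C–O–C with sp³ C, no adjacent C=O → ether.
  CH(COOH): pendant –COOH: carbonyl C bonded to C and –OH → carboxylic acid.
  CO: –C(=O)– with carbon on both sides → ketone.
  CH2SCH2: C–S–C linkage → sulfide (thioether).
  CO: –C(=O)– with carbon on both sides → ketone.
  CH2COOCH2: –C(=O)–O–C with C on the carbonyl side → ester.
  CH(COOH): pendant –COOH: carbonyl C bonded to C and –OH → carboxylic acid.
  CH(COOH): pendant –COOH: carbonyl C bonded to C and –OH → carboxylic acid.
  CH(COCH3): pendant –COCH3: carbonyl C bonded to two carbons → ketone.
  CH(OCOCH3): pendant –OC(=O)CH3: an acyloxy group → ester.
  CH2COOCH2: –C(=O)–O–C with C on the carbonyl side → ester.
  COOCH3: –C(=O)OCH3: carbonyl C bonded to C and to –OCH3 → ester (not ketone + ether).
Carboxylic acid appears at: HOOC, CH(COOH), CH(COOH), CH(COOH) → 4.

4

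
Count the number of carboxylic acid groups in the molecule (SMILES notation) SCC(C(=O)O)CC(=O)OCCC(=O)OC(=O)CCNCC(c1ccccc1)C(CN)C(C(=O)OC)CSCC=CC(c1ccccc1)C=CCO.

1

Working along the chain:
  HSCH2: –SH on an sp³ carbon → thiol.
  CH(COOH): pendant –COOH: carbonyl C bonded to C and –OH → carboxylic acid.
  CH2COOCH2: –C(=O)–O–C with C on the carbonyl side → ester.
  CH2CO-O-COCH2: two acyl groups sharing one oxygen, –C(=O)–O–C(=O)– → anhydride.
  CH2NHCH2: C–N–C with sp³ carbons and no adjacent C=O → amine (secondary).
  CH(C6H5): pendant –C6H5: benzene ring → arene.
  CH(CH2NH2): pendant –CH2NH2: N on sp³ C, no adjacent C=O → amine.
  CH(COOCH3): pendant –COOCH3: carbonyl C bonded to C and –OCH3 → ester.
  CH2SCH2: C–S–C linkage → sulfide (thioether).
  CH=CH: C=C double bond → alkene.
  CH(C6H5): pendant –C6H5: benzene ring → arene.
  CH=CH: C=C double bond → alkene.
  CH2OH: –OH on an sp³ carbon → alcohol.
Carboxylic acid appears at: CH(COOH) → 1.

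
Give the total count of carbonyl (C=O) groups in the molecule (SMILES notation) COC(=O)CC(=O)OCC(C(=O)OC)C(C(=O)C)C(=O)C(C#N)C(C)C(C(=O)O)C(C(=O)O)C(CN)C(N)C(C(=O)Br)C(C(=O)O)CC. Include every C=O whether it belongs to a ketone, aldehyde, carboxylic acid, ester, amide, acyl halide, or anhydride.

CH3OOC: ester, 1 C=O (running total 1).
CH2COOCH2: ester, 1 C=O (running total 2).
CH(COOCH3): ester, 1 C=O (running total 3).
CH(COCH3): ketone, 1 C=O (running total 4).
CO: ketone, 1 C=O (running total 5).
CH(COOH): carboxylic acid, 1 C=O (running total 6).
CH(COOH): carboxylic acid, 1 C=O (running total 7).
CH(COBr): acyl halide, 1 C=O (running total 8).
CH(COOH): carboxylic acid, 1 C=O (running total 9).

9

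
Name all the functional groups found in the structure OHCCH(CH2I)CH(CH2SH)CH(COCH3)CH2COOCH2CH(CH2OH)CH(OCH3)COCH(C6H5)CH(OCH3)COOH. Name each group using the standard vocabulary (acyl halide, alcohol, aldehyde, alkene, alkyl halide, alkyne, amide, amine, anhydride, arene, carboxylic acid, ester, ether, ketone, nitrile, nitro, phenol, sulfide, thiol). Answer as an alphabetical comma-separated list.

terminal –CHO: carbonyl C bonded to H and C → aldehyde.
pendant –CH2X: halogen on sp³ carbon → alkyl halide.
pendant –CH2SH → thiol.
pendant –COCH3: carbonyl C bonded to two carbons → ketone.
–C(=O)–O–C with C on the carbonyl side → ester.
pendant –CH2OH on an sp³ backbone C → alcohol.
pendant –OCH3: C–O–C with sp³ C, no adjacent C=O → ether.
–C(=O)– with carbon on both sides → ketone.
pendant –C6H5: benzene ring → arene.
pendant –OCH3: C–O–C with sp³ C, no adjacent C=O → ether.
–COOH: carbonyl C bonded to –OH and C → carboxylic acid (the –OH is not a separate alcohol).

alcohol, aldehyde, alkyl halide, arene, carboxylic acid, ester, ether, ketone, thiol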